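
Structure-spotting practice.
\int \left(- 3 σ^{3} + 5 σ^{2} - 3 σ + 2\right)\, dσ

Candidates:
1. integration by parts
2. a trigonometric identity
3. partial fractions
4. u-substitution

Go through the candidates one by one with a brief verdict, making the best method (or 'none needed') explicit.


Verdict: no special technique — the integrand is a sum of constant multiples of powers of σ — integrate term by term.
- integration by parts: parts would only shuffle a directly integrable integrand.
- a trigonometric identity — with no trigonometric functions present, identity rewriting has no target.
- partial fractions: the expression is not a ratio of polynomials that decomposes further.
- u-substitution — no substitution does more than relabel what direct integration already handles.


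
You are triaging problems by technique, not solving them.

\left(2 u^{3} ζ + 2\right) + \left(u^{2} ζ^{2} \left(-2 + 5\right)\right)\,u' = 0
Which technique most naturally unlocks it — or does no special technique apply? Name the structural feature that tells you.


Best approach: the exact-equation method — checking ∂/∂u of 2 u^{3} ζ + 2 against ∂/∂ζ of u^{2} ζ^{2} \left(-2 + 5\right): they match — the equation is exact as it stands.


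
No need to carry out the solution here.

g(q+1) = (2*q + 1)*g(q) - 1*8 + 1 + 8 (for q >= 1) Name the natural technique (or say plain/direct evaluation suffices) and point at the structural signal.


Method: a summation factor — first-order linear but the coefficient 2*q + 1 moves with the index — divide by the cumulative product and telescope.


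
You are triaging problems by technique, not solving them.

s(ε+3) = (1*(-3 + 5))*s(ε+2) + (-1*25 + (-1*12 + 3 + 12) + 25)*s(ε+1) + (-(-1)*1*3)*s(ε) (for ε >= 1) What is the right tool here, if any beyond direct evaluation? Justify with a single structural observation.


Verdict: the characteristic-root method — fixed numeric weights on consecutive terms and no forcing term added: the root method in its home territory.


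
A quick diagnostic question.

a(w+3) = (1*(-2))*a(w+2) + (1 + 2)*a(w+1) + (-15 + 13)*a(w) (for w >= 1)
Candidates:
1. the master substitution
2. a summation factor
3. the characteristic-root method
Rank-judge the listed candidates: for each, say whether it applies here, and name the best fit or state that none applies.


Method: the characteristic-root method — linear, homogeneous, constant coefficients: solutions of the form r^w exist — find the roots of the characteristic polynomial.
- the master substitution: no fixed divisor shrinks the index between calls.
- a summation factor: the recurrence reaches back more than one step, outside the first-order family a summation factor normalizes.
- the characteristic-root method: a fit — the right tool for this form.


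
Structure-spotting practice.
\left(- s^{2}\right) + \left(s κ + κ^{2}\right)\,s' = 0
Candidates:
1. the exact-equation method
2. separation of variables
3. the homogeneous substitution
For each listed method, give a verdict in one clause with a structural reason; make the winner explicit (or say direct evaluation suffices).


Verdict: the homogeneous substitution — solved for the derivative, the right side is unchanged under scaling κ and s together — it depends only on the ratio s/κ, so substitute a single ratio variable. Rewriting — with the variables' roles exchanged where the shape demands it — would expose a Bernoulli structure too; the homogeneous substitution simply reads the degrees directly.
- the exact-equation method: no potential function has this form as its differential, as written.
- separation of variables — no division isolates the independent variable from the unknown.
- the homogeneous substitution — applicable, and directly so.


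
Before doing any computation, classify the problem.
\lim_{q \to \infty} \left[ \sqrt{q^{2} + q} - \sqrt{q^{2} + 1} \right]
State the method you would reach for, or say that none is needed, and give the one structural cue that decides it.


Best approach: conjugate multiplication — the difference \sqrt{q^{2} + q} - \sqrt{q^{2} + 1} is an ∞ − ∞ stalemate; its conjugate partner breaks the tie.


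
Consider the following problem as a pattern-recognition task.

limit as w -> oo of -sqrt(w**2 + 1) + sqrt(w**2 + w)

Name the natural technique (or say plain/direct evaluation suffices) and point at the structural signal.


Method: conjugate multiplication — neither sqrt(w**2 + w) nor sqrt(w**2 + 1) converges alone, so rewrite their difference as a conjugate-rationalized quotient first.


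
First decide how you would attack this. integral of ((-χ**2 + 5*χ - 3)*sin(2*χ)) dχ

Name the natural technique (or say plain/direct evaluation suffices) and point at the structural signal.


Technique: integration by parts — the integrand splits as -χ**2 + 5*χ - 3 times sin(2*χ) — repeatedly differentiating the polynomial part kills it, which is the parts ladder.


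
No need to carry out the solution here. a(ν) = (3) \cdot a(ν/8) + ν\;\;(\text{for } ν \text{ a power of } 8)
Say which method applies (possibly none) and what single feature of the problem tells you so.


Best approach: the master substitution — the argument contracts 8-fold per step: reindex ν exponentially and solve the linear recurrence in the new index.


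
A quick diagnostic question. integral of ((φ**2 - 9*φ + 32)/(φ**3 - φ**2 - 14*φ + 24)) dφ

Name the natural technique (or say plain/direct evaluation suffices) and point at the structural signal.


Best approach: partial fractions — a proper rational integrand over the factorable φ**3 - φ**2 - 14*φ + 24: partial fractions reduce it to elementary pieces.


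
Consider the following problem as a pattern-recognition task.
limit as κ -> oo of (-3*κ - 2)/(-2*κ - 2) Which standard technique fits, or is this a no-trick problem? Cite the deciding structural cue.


Verdict: dominant-term comparison — divide by the highest power of κ present: lower-order terms vanish and the dominant ratio remains. Differentiating the expression as a single quotient would eventually settle it as well; matching dominant growth settles it immediately.


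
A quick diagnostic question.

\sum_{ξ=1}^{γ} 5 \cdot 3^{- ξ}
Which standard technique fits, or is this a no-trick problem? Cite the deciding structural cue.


Technique: the geometric series formula — consecutive terms stand in a fixed index-free ratio — the geometric sum formula closes it.


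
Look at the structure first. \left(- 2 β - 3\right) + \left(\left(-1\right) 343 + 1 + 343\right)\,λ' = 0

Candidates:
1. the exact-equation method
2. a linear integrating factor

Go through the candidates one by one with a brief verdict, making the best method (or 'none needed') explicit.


Diagnosis: no special technique — solved for the derivative, no λ appears — this is antidifferentiation in β wearing ODE clothing.
- the exact-equation method — the unknown never enters the equation — exactness holds emptily, with nothing for the method to add.
- a linear integrating factor: the linear template holds only trivially here (the unknown is absent, so the coefficient is zero) — the method is not the natural label.


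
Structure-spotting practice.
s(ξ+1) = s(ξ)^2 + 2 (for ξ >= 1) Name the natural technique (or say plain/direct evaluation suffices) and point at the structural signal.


Diagnosis: no special technique — this one you iterate or analyze qualitatively: the nonlinearity defeats linear solution methods.


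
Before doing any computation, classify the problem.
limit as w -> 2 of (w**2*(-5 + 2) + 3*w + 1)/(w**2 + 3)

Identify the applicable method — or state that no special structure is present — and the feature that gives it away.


Diagnosis: no special technique — no zero denominators, no indeterminate clash at 2 — substitute and read off the value.


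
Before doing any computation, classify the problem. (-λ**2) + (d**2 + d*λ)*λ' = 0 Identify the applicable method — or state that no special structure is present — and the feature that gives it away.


Method: the homogeneous substitution — scaling d and λ together leaves the slope fixed — it depends only on λ/d, so substitute the ratio. A Bernoulli-style rewrite — possibly after exchanging which variable is treated as dependent — would work as well; the homogeneous substitution is the more immediate reading here.


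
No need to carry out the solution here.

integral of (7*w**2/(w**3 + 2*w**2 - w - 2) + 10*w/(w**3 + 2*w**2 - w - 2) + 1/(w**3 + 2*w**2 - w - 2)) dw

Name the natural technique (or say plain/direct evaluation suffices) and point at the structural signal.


Verdict: partial fractions — once w**3 + 2*w**2 - w - 2 is factored, each root contributes a simple-fraction term; integrate them one at a time.


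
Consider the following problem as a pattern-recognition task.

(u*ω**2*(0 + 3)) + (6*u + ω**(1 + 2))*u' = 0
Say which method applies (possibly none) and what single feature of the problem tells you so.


Diagnosis: the exact-equation method — because the two cross partials coincide, the form is conservative as written — recover its potential in (ω, u).


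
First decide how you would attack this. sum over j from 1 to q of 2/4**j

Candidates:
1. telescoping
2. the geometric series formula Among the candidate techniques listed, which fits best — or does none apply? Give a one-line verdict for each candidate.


Diagnosis: the geometric series formula — consecutive terms stand in a fixed index-free ratio — the geometric sum formula closes it.
- telescoping: in the displayed form, no term reappears at a neighboring index to cancel against.
- the geometric series formula: a fit — the right tool for this form.


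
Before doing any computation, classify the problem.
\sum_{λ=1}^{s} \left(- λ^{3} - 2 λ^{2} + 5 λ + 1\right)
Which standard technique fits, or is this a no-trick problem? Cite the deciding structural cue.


Best approach: no special technique — nothing telescopes and nothing is geometric; polynomial terms in λ sum term by term.


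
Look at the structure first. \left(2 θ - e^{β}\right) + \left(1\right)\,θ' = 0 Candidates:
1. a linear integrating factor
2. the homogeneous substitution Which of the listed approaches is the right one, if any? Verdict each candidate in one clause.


Technique: a linear integrating factor — the unknown enters only to the first power against a nonzero forcing term — the integrating-factor template applies directly.
- a linear integrating factor — yes — fits the structure here.
- the homogeneous substitution: the slope changes under joint rescaling, failing the degree-zero test.


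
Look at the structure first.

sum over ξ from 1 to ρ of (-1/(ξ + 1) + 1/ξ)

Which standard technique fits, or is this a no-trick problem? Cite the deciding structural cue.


Method: telescoping — this sum is a zipper: each term contributes 1/ξ and removes the next index's value, which the following term puts back, closing term by term.


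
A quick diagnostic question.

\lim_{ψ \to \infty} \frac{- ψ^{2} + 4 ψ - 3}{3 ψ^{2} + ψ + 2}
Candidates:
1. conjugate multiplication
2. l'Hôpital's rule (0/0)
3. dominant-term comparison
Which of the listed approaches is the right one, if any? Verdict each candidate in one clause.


Best approach: dominant-term comparison — divide by the highest power of ψ present: lower-order terms vanish and the dominant ratio remains.
- conjugate multiplication: no divergent radical difference is present for a conjugate pair to cancel.
- l'Hôpital's rule (0/0) — viewed as a single quotient this runs to ∞/∞, not the 0/0 clash this candidate addresses; an at-infinity variant of the rule would resolve it, but comparing leading growth reads the answer without differentiating.
- dominant-term comparison — applicable, and directly so.


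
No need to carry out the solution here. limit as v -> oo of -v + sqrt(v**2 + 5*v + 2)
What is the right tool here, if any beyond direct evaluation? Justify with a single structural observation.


Best approach: conjugate multiplication — two divergent pieces with a minus sign between them and a radical in the mix: rationalize sqrt(v**2 + 5*v + 2) - v before any limit law applies.


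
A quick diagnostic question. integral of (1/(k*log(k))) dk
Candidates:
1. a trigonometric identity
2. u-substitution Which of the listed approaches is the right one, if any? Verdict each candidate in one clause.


Technique: u-substitution — collected, the integrand has one factor that is, up to a constant, the derivative of an inner expression the rest depends on — substitute for that inner expression.
- a trigonometric identity — there is no trigonometric structure at all — the integrand carries no sine or cosine to rewrite.
- u-substitution — a fit — the right tool for this form.


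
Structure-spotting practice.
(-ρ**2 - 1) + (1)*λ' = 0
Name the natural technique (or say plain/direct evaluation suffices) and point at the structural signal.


Technique: no special technique — the slope is a pure function of ρ; integrate both sides and be done.


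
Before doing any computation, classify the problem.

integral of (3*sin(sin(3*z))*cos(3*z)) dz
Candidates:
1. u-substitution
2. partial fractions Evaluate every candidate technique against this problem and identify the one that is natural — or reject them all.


Verdict: u-substitution — read it as f(sin(3*z)) times a constant multiple of d(sin(3*z)): one substitution, u = sin(3*z), finishes it.
- u-substitution: applies; the problem has the shape this method handles.
- partial fractions — there is no rational-function structure to decompose.


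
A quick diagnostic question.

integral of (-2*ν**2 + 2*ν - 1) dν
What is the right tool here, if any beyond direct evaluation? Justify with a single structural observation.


Diagnosis: no special technique — scan for structure and find none: constant multiples of powers of ν, integrate directly.


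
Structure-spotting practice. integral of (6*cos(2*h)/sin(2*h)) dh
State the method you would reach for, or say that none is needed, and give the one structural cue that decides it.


Method: u-substitution — set u = sin(2*h): a constant multiple of its derivative, namely 6*cos(2*h), is present as a factor once the integrand is collected, so the du is sitting there waiting.


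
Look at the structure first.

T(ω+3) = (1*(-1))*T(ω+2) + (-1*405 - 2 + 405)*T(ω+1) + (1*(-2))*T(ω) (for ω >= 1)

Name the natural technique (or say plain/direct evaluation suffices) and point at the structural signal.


Verdict: the characteristic-root method — every coefficient is a fixed number and the forcing is zero — substitute r^ω and read off the root equation.


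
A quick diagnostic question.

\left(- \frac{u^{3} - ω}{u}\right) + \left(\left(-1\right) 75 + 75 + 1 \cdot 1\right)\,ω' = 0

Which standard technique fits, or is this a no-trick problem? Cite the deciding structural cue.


Method: a linear integrating factor — the unknown enters only to the first power against a nonzero forcing term — the integrating-factor template applies directly.


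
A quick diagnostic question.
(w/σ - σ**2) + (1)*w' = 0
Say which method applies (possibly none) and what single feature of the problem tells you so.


Method: a linear integrating factor — linear in the unknown with genuine forcing: multiply through by the exponential of the integrated coefficient and the left side closes into one derivative.


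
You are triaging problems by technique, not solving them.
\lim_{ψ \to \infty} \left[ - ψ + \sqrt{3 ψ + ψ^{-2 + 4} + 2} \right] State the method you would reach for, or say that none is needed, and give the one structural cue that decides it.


Verdict: conjugate multiplication — two divergent pieces with a minus sign between them and a radical in the mix: rationalize \sqrt{3 ψ + ψ^{-2 + 4} + 2} - ψ before any limit law applies.


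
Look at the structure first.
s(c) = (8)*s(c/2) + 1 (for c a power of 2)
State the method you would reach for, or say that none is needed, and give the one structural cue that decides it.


Best approach: the master substitution — a divide-and-conquer shape: argument c/2, so change variables with c = 2^m and solve the linear version.


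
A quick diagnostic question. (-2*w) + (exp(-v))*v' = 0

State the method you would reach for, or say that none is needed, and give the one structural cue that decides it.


Best approach: separation of variables — solved for the derivative, the right side splits multiplicatively into a function of each variable alone — divide and integrate each side. The equation is exact as it stands too — a potential function exists — though separation reads the split structure directly.


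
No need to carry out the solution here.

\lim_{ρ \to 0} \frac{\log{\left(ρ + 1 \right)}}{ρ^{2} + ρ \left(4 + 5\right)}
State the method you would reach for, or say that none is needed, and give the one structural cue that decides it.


Verdict: l'Hôpital's rule (0/0) — both numerator and denominator vanish at 0: the genuine 0/0 indeterminate that l'Hôpital exists for. The standard small-argument limits would also carry it; the rule is the systematic route.


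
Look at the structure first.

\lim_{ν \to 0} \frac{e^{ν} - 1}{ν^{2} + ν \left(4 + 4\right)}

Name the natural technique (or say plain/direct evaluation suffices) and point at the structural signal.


Verdict: l'Hôpital's rule (0/0) — both numerator and denominator vanish at 0: the genuine 0/0 indeterminate that l'Hôpital exists for. The standard small-argument limits would also carry it; the rule is the systematic route.


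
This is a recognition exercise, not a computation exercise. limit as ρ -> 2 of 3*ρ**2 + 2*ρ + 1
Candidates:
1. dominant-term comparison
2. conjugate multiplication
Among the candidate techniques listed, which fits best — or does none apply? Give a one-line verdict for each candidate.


Method: no special technique — the expression is continuous at 2 — substitute and evaluate; no indeterminate form appears.
- dominant-term comparison — no dominant power emerges to decide the limit by degree comparison.
- conjugate multiplication — multiplying by a conjugate would not remove any indeterminacy here.


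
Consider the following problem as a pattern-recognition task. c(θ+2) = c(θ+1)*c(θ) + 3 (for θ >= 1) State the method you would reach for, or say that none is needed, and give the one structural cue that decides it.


Diagnosis: no special technique — the unknown sequence enters the update nonlinearly, so no linear method fits the recurrence as written — direct iteration remains.


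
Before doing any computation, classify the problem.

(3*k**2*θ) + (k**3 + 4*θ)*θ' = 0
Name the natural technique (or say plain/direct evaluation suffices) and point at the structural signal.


Best approach: the exact-equation method — equality of cross partials is the green light — assemble the potential function term by term.


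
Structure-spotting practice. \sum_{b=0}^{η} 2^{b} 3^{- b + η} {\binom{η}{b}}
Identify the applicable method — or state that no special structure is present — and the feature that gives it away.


Best approach: the binomial theorem — terms weighting {\binom{η}{b}} against matched powers of 2 and 3 reassemble into (2 + 3)^η by the binomial theorem.


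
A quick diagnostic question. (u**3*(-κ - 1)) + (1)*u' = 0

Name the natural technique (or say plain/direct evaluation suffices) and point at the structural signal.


Diagnosis: separation of variables — solved for the derivative, the right side splits multiplicatively into a function of each variable alone — divide and integrate each side.


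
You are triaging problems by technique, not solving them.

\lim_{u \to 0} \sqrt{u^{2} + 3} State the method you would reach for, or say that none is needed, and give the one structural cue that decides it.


Best approach: no special technique — the expression is continuous at the evaluation point — substitute directly; no indeterminate form appears.


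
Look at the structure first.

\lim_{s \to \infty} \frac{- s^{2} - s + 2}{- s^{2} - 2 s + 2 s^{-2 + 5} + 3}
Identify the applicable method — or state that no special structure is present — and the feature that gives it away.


Verdict: dominant-term comparison — at large s only the top-degree terms survive; compare the leading terms and the limit falls out. l'Hôpital's at-infinity variant applies to the expression viewed as a single quotient; the leading-term comparison is the direct route.


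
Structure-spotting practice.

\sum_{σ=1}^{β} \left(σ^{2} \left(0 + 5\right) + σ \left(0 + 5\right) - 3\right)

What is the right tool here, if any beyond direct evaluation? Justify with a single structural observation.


Verdict: no special technique — recognize the absence of structure: constant-multiple powers of σ summed plainly, no special method required.


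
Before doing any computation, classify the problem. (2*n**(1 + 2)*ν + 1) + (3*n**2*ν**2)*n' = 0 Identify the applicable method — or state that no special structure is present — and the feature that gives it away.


Diagnosis: the exact-equation method — check exactness first: here it holds ((2*n**(1 + 2)*ν + 1), 3*n**2*ν**2 have matching cross partials), so no integrating factor is needed.


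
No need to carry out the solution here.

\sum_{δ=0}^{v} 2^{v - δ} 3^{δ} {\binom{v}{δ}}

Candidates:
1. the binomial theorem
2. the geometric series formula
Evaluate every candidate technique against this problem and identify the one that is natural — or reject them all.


Technique: the binomial theorem — binomial coefficients against complementary powers of 3 and 2: recognize the binomial expansion and resum.
- the binomial theorem — yes — fits the structure here.
- the geometric series formula: the term-to-term ratio drifts with the index — the one thing the geometric formula cannot absorb.


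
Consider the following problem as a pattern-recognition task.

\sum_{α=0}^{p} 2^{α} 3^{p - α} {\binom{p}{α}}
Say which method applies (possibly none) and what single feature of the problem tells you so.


Verdict: the binomial theorem — terms weighting {\binom{p}{α}} against matched powers of 2 and 3 reassemble into (2 + 3)^p by the binomial theorem.


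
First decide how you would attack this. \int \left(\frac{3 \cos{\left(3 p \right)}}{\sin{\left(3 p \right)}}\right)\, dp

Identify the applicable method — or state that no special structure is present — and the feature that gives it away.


Best approach: u-substitution — a chain-rule shadow: 3 \cos{\left(3 p \right)} alongside a function of \sin{\left(3 p \right)} means u = \sin{\left(3 p \right)} unwinds the composition in one step.


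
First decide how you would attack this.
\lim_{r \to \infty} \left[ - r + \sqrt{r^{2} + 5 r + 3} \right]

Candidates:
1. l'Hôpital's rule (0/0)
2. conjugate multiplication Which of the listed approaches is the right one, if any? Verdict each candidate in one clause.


Best approach: conjugate multiplication — infinity minus infinity with a radical in play — multiply by the conjugate so the divergences of \sqrt{r^{2} + 5 r + 3} and r annihilate.
- l'Hôpital's rule (0/0) — the expression is a difference driving to ∞ − ∞, not a 0/0 quotient — there is no ratio for the rule to differentiate.
- conjugate multiplication — a fit — the right tool for this form.


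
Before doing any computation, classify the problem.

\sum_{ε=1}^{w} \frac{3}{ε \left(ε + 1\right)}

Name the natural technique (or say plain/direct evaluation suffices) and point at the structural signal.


Best approach: telescoping — \frac{3}{ε \left(ε + 1\right)} hides a difference of shifted reciprocals — decompose it and the middle of the sum vanishes.


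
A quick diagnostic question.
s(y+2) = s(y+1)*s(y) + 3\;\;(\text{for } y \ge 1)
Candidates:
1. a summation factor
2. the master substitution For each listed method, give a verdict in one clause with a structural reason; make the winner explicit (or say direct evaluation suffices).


Best approach: no special technique — once the recursion is nonlinear, characteristic roots, master substitutions, and summation factors are all off the table.
- a summation factor — the recursion is nonlinear — outside the first-order linear family a summation factor addresses.
- the master substitution: no fixed divisor shrinks the index between calls.


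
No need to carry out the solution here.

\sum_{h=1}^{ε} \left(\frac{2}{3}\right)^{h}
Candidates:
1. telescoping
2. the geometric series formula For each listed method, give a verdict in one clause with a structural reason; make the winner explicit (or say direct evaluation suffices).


Method: the geometric series formula — consecutive terms stand in a fixed index-free ratio — the geometric sum formula closes it.
- telescoping — computed from the summand as displayed, the partial sums build up without the pairwise collapse telescoping exploits.
- the geometric series formula — yes, a natural case for it.


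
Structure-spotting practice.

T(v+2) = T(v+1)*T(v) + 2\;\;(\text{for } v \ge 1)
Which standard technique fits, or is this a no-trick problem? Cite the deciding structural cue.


Verdict: no special technique — the recurrence is nonlinear in the sequence terms; no linear-recurrence method fits it as written — one iterates or studies it directly.


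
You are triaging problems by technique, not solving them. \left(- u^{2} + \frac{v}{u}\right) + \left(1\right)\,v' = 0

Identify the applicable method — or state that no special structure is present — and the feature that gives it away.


Best approach: a linear integrating factor — linear in the unknown with genuine forcing: multiply through by the exponential of the integrated coefficient and the left side closes into one derivative.


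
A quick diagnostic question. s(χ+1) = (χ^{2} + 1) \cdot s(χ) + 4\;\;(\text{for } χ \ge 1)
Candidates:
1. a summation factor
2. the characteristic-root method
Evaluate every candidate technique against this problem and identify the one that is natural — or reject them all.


Diagnosis: a summation factor — one-term recursion with variable weight χ^{2} + 1 is solved by product normalization, not by root-finding.
- a summation factor — applies; the problem has the shape this method handles.
- the characteristic-root method — the coefficients vary with the index, breaking the constant-coefficient structure the method needs.


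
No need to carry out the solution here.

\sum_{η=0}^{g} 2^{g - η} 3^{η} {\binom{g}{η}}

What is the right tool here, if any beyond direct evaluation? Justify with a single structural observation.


Diagnosis: the binomial theorem — binomial coefficients against complementary powers of 3 and 2: recognize the binomial expansion and resum.


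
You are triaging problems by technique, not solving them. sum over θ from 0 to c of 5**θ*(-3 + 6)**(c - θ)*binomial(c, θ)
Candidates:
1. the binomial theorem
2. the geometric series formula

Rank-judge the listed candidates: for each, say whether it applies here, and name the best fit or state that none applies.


Verdict: the binomial theorem — terms weighting binomial(c, θ) against matched powers of 5 and (-3 + 6) reassemble into (5 + (-3 + 6))^c by the binomial theorem.
- the binomial theorem: yes — fits the structure here.
- the geometric series formula: no single multiplier carries one term to the next throughout the sum.


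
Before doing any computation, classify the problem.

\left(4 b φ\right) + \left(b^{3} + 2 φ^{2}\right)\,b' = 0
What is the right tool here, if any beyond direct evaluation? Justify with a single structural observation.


Verdict: the exact-equation method — because the two cross partials coincide, the form is conservative as written — recover its potential in (φ, b).


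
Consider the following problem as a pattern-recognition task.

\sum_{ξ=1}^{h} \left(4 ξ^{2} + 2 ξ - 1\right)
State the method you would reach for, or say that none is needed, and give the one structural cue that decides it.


Technique: no special technique — no ratio, no shift structure, no binomial pattern: sum the constant-multiple powers of ξ with known formulas.


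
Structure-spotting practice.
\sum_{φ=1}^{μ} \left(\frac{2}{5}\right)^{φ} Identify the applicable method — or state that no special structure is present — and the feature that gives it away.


Verdict: the geometric series formula — each term is \frac{2}{5} times the previous one, so the geometric-series formula applies directly.


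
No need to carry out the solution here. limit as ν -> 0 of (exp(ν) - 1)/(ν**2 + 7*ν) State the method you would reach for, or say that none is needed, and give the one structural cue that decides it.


Method: l'Hôpital's rule (0/0) — the 0/0 form at 0 is the signature situation for l'Hôpital's rule. Expanding numerator and denominator to first order gives the same value — the rule automates exactly that.


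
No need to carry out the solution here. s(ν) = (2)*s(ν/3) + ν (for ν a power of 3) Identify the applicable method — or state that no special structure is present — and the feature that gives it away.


Verdict: the master substitution — the call at ν/3 makes this multiplicative recursion; the master-style substitution converts it to additive.


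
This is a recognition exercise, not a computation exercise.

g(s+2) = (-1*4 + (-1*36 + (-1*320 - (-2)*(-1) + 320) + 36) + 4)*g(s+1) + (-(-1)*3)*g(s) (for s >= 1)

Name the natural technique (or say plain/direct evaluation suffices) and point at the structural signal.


Verdict: the characteristic-root method — no index-dependence in the weights and nothing inhomogeneous: classic characteristic-equation setup.


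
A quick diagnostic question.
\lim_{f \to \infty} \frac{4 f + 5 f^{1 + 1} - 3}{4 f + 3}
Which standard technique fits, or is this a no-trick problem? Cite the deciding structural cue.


Method: dominant-term comparison — growth-rate triage: the leading powers of f decide the limit, everything else is noise. Viewed as a single quotient this is an ∞/∞ form — an at-infinity application of l'Hôpital's rule would also resolve it; comparing leading growth reads the answer without differentiating.


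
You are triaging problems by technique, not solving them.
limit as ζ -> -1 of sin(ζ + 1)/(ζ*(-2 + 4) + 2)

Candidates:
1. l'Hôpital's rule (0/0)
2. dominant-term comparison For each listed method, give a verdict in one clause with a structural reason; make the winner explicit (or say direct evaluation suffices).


Technique: l'Hôpital's rule (0/0) — plug in -1: top and bottom both hit zero, so differentiate each and retry. A local series expansion at the point resolves it as well; the rule is the packaged version of that step.
- l'Hôpital's rule (0/0): yes — fits the structure here.
- dominant-term comparison — this is not a rational comparison of growth rates at infinity.


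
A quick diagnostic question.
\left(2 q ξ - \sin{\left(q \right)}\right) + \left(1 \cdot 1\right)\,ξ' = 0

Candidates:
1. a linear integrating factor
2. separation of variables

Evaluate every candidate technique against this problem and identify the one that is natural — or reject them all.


Best approach: a linear integrating factor — the equation is linear in ξ with coefficient 2 q; multiplying by the integrating factor exp(∫2 q) makes the left side a perfect derivative.
- a linear integrating factor: yes, a natural case for it.
- separation of variables — the two dependences are entangled, not a clean product of one-variable pieces.


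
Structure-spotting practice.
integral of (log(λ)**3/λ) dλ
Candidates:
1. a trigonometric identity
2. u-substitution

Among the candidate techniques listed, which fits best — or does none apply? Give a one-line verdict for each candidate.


Method: u-substitution — the only nontrivial dependence routes through log(λ), whose derivative supplies the leftover factor up to a constant multiple — u = log(λ) flattens it.
- a trigonometric identity: there is no trigonometric structure at all — the integrand carries no sine or cosine to rewrite.
- u-substitution — applicable, and directly so.


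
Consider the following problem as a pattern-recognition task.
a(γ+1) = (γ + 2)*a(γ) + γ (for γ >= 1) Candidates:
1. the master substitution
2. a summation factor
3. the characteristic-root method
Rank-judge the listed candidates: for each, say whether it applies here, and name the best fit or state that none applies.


Best approach: a summation factor — first-order, linear, moving coefficient γ + 2: the discrete analogue of an integrating factor handles it.
- the master substitution — the recursion shifts the index rather than dividing it.
- a summation factor: yes — fits the structure here.
- the characteristic-root method — an index-dependent weight blocks the pure exponential ansatz.


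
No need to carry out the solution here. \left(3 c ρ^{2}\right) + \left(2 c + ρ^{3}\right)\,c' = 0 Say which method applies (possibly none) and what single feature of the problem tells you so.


Best approach: the exact-equation method — checking ∂/∂c of 3 c ρ^{2} against ∂/∂ρ of 2 c + ρ^{3}: they match — the equation is exact as it stands.


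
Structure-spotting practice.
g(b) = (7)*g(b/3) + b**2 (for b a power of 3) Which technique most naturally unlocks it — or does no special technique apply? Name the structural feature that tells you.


Method: the master substitution — a divide-and-conquer shape: argument b/3, so change variables with b = 3^m and solve the linear version.


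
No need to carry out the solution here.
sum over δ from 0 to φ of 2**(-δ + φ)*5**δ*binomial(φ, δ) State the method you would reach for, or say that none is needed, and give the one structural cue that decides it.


Verdict: the binomial theorem — terms weighting binomial(φ, δ) against matched powers of 5 and 2 reassemble into (5 + 2)^φ by the binomial theorem.


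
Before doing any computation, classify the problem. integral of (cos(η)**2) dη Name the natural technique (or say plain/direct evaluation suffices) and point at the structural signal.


Verdict: a trigonometric identity — the even trigonometric power cos(η)**2 reduces by a double-angle identity before any integration is attempted.


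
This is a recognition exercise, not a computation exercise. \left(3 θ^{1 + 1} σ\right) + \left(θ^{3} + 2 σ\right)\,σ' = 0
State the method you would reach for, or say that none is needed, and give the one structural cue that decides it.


Verdict: the exact-equation method — equality of cross partials is the green light — assemble the potential function term by term.


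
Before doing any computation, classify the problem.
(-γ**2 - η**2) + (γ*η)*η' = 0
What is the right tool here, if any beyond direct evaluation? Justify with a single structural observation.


Verdict: the homogeneous substitution — the slope is degree-zero homogeneous: the ratio substitution v = η/γ collapses it. Rearranged, this also fits the Bernoulli template directly; the homogeneous substitution reads the structure without the rearrangement.


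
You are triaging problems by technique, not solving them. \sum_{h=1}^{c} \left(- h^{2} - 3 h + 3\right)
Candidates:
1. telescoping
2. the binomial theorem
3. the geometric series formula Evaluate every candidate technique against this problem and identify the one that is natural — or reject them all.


Diagnosis: no special technique — this is bookkeeping, not technique: standard formulas for sums of constant-multiple powers of h apply termwise.
- telescoping: the terms as presented offer no neighboring cancellation — a telescoping rewrite may exist, but the displayed structure does not hand one over.
- the binomial theorem: there is no pair of bases whose matched powers would reassemble into a single binomial power.
- the geometric series formula: there is no constant term-to-term ratio.


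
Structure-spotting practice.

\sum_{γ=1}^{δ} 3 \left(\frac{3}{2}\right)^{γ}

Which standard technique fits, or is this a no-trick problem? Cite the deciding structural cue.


Method: the geometric series formula — each summand is the previous one scaled by \frac{3}{2}; that constant multiplier is itself the geometric structure.


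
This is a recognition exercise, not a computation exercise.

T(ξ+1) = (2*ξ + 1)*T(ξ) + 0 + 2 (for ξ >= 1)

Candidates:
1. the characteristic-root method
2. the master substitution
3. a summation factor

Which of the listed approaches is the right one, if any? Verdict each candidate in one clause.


Diagnosis: a summation factor — the coefficient 2*ξ + 1 drifts with the index, so no fixed root exists; normalizing by the cumulative product telescopes it.
- the characteristic-root method — the coefficients vary with the index, breaking the constant-coefficient structure the method needs.
- the master substitution: the recursion steps by a constant offset, so exponential reindexing is pointless.
- a summation factor: applicable, and directly so.


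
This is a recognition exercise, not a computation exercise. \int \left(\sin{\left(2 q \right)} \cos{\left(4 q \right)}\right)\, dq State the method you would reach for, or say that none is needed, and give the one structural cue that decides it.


Verdict: a trigonometric identity — \sin{\left(2 q \right)} \cos{\left(4 q \right)} mixes two frequencies; the product-to-sum identity splits it into single-frequency sinusoids.


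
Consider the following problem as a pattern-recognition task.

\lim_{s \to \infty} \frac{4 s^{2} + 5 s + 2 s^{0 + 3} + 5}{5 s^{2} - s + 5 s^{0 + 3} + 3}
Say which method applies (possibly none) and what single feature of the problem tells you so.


Verdict: dominant-term comparison — divide through by the highest power of s; every lower-order term dies and the dominant terms decide the limit. Viewed as a single quotient this is an ∞/∞ form — an at-infinity application of l'Hôpital's rule would also resolve it; comparing leading growth reads the answer without differentiating.


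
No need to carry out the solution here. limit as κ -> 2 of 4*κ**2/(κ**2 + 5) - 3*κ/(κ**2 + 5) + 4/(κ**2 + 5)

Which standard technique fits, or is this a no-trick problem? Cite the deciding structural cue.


Technique: no special technique — no vanishing denominator and no indeterminate clash at the point — evaluation is immediate.


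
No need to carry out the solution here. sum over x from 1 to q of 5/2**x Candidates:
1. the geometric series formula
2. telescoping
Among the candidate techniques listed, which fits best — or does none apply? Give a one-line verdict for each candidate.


Best approach: the geometric series formula — consecutive terms stand in a fixed index-free ratio — the geometric sum formula closes it.
- the geometric series formula — yes, a natural case for it.
- telescoping: in the displayed form, no term reappears at a neighboring index to cancel against.


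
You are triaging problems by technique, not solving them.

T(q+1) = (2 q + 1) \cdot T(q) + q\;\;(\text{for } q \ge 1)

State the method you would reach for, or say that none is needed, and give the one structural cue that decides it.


Verdict: a summation factor — with the index-dependent coefficient 2 q + 1, dividing by the cumulative product turns the left side into a pure difference.


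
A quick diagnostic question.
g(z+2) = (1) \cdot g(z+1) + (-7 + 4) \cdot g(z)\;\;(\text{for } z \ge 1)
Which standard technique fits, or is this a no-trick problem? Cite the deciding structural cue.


Method: the characteristic-root method — this is the constant-coefficient homogeneous case — the whole solution in z reduces to a polynomial's roots.
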